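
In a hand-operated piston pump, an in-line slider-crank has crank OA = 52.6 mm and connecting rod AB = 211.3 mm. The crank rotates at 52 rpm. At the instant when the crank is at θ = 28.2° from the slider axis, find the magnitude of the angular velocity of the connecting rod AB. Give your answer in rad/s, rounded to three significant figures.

ω = 5.445 rad/s (converted from 52 rpm).
The rod makes angle φ with the slider axis where L sinφ = r sinθ; differentiating, L cosφ·φ̇ = r ω cosθ.
L cosφ = √(L² − r² sin²θ) = 0.20983 m.
|ω_rod| = r ω |cosθ| / √(L² − r² sin²θ) = 0.0526·5.445·0.88130/0.20983 = 1.203 rad/s.

1.20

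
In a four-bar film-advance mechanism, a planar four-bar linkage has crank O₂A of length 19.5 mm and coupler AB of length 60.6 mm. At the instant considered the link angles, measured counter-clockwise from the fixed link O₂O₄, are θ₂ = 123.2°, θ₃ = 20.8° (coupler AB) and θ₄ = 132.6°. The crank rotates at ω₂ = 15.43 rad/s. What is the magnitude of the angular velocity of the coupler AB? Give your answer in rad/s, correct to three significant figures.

0.873

ω₂ = 15.43 rad/s
Differentiating the loop-closure r₂e^{iθ₂}+r₃e^{iθ₃}=r₁+r₄e^{iθ₄} gives r₂ω₂e^{iθ₂}+r₃ω₃e^{iθ₃}=r₄ω₄e^{iθ₄}.
Eliminating the other unknown: ω₃ = r₂ω₂ sin(θ₄−θ₂) / [r₃ sin(θ₃−θ₄)].
Numerator sine = +0.16333; denominator sine = -0.92849.
Result = 0.0195·15.43·(+0.16333) / (0.0606·(-0.92849)) = -0.87339 rad/s; magnitude 0.87339 rad/s.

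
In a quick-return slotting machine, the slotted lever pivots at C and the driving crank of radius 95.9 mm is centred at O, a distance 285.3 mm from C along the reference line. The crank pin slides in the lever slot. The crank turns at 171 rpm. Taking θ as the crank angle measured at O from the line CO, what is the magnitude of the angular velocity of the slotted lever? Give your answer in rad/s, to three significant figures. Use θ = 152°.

6.34

ω = 17.91 rad/s (from 171 rpm).
Crank pin A relative to C: A = (d + r cosθ, r sinθ); lever angle φ = atan2(r sinθ, d + r cosθ).
Differentiating tanφ: φ̇ = rω(d cosθ + r)/(d² + r² + 2dr cosθ).
d² + r² + 2dr cosθ = |CA|² = 0.0422775 m²;  d cosθ + r = -0.156 m.
|ω_lever| = |0.0959·17.91·-0.156| / 0.0422775 = 6.3368 rad/s.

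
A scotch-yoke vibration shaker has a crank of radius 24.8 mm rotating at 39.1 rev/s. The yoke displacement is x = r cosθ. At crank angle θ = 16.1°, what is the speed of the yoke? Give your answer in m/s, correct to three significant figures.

ω = 245.7 rad/s (from 39.1 rev/s).
x = r cosθ ⇒ ẋ = −rω sinθ.
|v| = rω|sinθ| = 0.0248·245.7·|sin 16.1°| = 1.6896 m/s.

1.69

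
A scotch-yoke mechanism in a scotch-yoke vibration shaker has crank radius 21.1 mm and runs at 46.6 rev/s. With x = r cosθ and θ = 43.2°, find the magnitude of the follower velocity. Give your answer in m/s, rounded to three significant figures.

4.23

ω = 292.8 rad/s (from 46.6 rev/s).
x = r cosθ ⇒ ẋ = −rω sinθ.
|v| = rω|sinθ| = 0.0211·292.8·|sin 43.2°| = 4.2291 m/s.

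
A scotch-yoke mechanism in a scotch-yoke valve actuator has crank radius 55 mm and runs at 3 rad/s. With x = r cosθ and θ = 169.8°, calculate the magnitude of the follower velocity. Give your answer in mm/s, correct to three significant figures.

29.2

ω = 3 rad/s
x = r cosθ ⇒ ẋ = −rω sinθ.
|v| = rω|sinθ| = 0.055·3·|sin 169.8°| = 0.029219 m/s = 29.219 mm/s.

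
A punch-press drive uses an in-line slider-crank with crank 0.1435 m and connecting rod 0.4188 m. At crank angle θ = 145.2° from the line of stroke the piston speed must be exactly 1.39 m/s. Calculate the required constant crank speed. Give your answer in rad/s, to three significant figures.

For an in-line slider-crank, |v_piston| = rω|sinθ|·[1 + r cosθ/√(L² − r² sin²θ)].
With r = 0.1435 m, L = 0.4188 m, θ = 145.2°: the bracketed kinematic factor |dx/dθ| = 0.058401 m.
ω = v/|dx/dθ| = 1.39/0.058401 = 23.801 rad/s.

23.8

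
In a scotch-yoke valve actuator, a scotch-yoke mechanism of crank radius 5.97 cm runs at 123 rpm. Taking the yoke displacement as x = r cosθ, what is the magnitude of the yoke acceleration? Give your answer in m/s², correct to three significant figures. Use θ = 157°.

9.12

ω = 12.88 rad/s (from 123 rpm).
x = r cosθ ⇒ ẍ = −rω² cosθ (ω constant).
|a| = rω²|cosθ| = 0.0597·(12.88)²·|cos 157°| = 9.1173 m/s².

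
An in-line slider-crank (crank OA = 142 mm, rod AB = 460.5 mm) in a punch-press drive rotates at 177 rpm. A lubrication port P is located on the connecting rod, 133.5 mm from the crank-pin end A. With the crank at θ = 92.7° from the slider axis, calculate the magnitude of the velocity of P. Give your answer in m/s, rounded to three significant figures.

ω = 18.54 rad/s.  Crank-pin speed |V_A| = rω = 2.632 m/s, perpendicular to OA.
Rod angle: sinφ = −(r/L) sinθ ⇒ φ = -17.940°; ω_rod = −rω cosθ/√(L²−r²sin²θ) = +0.283 rad/s.
V_P = V_A + ω_rod × AP, with AP = 0.1335 m along the rod.
Components: V_Px = −rω sinθ − a·ω_rod·sinφ = -2.6175 m/s;  V_Py = rω cosθ + a·ω_rod·cosφ = -0.088042 m/s.
|V_P| = √(V_Px² + V_Py²) = 2.6189 m/s.

2.62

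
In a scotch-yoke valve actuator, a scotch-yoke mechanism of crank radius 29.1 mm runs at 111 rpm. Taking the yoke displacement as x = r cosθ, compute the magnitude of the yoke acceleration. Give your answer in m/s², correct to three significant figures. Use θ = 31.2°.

3.36

ω = 11.62 rad/s (from 111 rpm).
x = r cosθ ⇒ ẍ = −rω² cosθ (ω constant).
|a| = rω²|cosθ| = 0.0291·(11.62)²·|cos 31.2°| = 3.3632 m/s².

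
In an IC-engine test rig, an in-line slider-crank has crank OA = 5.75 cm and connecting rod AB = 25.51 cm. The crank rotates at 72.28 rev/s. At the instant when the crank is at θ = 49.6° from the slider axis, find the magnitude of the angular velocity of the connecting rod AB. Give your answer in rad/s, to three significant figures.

67.3

ω = 454.1 rad/s (converted from 72.28 rev/s).
The rod makes angle φ with the slider axis where L sinφ = r sinθ; differentiating, L cosφ·φ̇ = r ω cosθ.
L cosφ = √(L² − r² sin²θ) = 0.25131 m.
|ω_rod| = r ω |cosθ| / √(L² − r² sin²θ) = 0.0575·454.1·0.64812/0.25131 = 67.345 rad/s.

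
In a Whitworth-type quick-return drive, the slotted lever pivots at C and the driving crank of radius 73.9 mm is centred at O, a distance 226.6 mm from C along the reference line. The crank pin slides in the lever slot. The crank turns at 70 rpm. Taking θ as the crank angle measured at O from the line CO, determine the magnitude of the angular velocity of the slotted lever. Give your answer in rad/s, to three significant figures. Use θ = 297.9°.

1.34

ω = 7.33 rad/s (from 70 rpm).
Crank pin A relative to C: A = (d + r cosθ, r sinθ); lever angle φ = atan2(r sinθ, d + r cosθ).
Differentiating tanφ: φ̇ = rω(d cosθ + r)/(d² + r² + 2dr cosθ).
d² + r² + 2dr cosθ = |CA|² = 0.0724804 m²;  d cosθ + r = +0.17993 m.
|ω_lever| = |0.0739·7.33·+0.17993| / 0.0724804 = 1.3448 rad/s.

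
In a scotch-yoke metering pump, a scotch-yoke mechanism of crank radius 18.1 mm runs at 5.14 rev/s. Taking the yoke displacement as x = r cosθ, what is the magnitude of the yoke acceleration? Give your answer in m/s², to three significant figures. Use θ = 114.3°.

ω = 32.3 rad/s (from 5.14 rev/s).
x = r cosθ ⇒ ẍ = −rω² cosθ (ω constant).
|a| = rω²|cosθ| = 0.0181·(32.3)²·|cos 114.3°| = 7.7687 m/s².

7.77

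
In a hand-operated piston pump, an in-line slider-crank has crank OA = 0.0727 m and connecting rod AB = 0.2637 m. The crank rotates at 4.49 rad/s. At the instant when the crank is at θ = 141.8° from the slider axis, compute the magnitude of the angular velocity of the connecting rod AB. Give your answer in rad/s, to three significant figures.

0.987

ω = 4.49 rad/s
The rod makes angle φ with the slider axis where L sinφ = r sinθ; differentiating, L cosφ·φ̇ = r ω cosθ.
L cosφ = √(L² − r² sin²θ) = 0.25984 m.
|ω_rod| = r ω |cosθ| / √(L² − r² sin²θ) = 0.0727·4.49·0.78586/0.25984 = 0.98723 rad/s.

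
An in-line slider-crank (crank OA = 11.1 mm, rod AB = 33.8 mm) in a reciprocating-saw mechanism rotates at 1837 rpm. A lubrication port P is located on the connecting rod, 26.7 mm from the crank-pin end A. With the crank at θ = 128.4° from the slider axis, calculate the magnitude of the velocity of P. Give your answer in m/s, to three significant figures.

1.42

ω = 192.4 rad/s.  Crank-pin speed |V_A| = rω = 2.1353 m/s, perpendicular to OA.
Rod angle: sinφ = −(r/L) sinθ ⇒ φ = -14.914°; ω_rod = −rω cosθ/√(L²−r²sin²θ) = +40.609 rad/s.
V_P = V_A + ω_rod × AP, with AP = 0.0267 m along the rod.
Components: V_Px = −rω sinθ − a·ω_rod·sinφ = -1.3944 m/s;  V_Py = rω cosθ + a·ω_rod·cosφ = -0.27861 m/s.
|V_P| = √(V_Px² + V_Py²) = 1.4219 m/s.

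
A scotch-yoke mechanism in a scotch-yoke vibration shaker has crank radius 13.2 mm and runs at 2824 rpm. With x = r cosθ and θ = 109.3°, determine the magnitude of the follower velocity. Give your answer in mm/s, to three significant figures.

ω = 295.7 rad/s (from 2824 rpm).
x = r cosθ ⇒ ẋ = −rω sinθ.
|v| = rω|sinθ| = 0.0132·295.7·|sin 109.3°| = 3.6842 m/s = 3684.2 mm/s.

3680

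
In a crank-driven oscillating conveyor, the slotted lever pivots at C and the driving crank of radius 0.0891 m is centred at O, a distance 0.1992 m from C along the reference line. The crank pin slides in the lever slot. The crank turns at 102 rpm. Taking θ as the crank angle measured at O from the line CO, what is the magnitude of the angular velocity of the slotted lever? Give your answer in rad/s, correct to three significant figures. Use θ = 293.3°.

ω = 10.68 rad/s (from 102 rpm).
Crank pin A relative to C: A = (d + r cosθ, r sinθ); lever angle φ = atan2(r sinθ, d + r cosθ).
Differentiating tanφ: φ̇ = rω(d cosθ + r)/(d² + r² + 2dr cosθ).
d² + r² + 2dr cosθ = |CA|² = 0.0616603 m²;  d cosθ + r = +0.16789 m.
|ω_lever| = |0.0891·10.68·+0.16789| / 0.0616603 = 2.5914 rad/s.

2.59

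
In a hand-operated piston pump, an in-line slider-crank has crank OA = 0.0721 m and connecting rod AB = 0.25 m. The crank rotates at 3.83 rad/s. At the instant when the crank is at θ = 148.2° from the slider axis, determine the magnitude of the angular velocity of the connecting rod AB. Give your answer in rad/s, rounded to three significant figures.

ω = 3.83 rad/s
The rod makes angle φ with the slider axis where L sinφ = r sinθ; differentiating, L cosφ·φ̇ = r ω cosθ.
L cosφ = √(L² − r² sin²θ) = 0.2471 m.
|ω_rod| = r ω |cosθ| / √(L² − r² sin²θ) = 0.0721·3.83·0.84989/0.2471 = 0.9498 rad/s.

0.950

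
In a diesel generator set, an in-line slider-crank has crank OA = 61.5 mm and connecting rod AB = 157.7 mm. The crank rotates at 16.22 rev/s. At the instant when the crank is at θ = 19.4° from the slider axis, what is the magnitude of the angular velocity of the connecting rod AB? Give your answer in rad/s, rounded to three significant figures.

37.8

ω = 101.9 rad/s (converted from 16.22 rev/s).
The rod makes angle φ with the slider axis where L sinφ = r sinθ; differentiating, L cosφ·φ̇ = r ω cosθ.
L cosφ = √(L² − r² sin²θ) = 0.15637 m.
|ω_rod| = r ω |cosθ| / √(L² − r² sin²θ) = 0.0615·101.9·0.94322/0.15637 = 37.806 rad/s.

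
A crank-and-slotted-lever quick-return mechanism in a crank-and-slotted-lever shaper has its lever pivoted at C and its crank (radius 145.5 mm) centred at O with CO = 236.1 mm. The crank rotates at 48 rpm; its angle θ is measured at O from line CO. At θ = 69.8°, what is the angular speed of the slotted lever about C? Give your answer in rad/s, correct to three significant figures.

1.65

ω = 5.027 rad/s (from 48 rpm).
Crank pin A relative to C: A = (d + r cosθ, r sinθ); lever angle φ = atan2(r sinθ, d + r cosθ).
Differentiating tanφ: φ̇ = rω(d cosθ + r)/(d² + r² + 2dr cosθ).
d² + r² + 2dr cosθ = |CA|² = 0.100637 m²;  d cosθ + r = +0.22702 m.
|ω_lever| = |0.1455·5.027·+0.22702| / 0.100637 = 1.6499 rad/s.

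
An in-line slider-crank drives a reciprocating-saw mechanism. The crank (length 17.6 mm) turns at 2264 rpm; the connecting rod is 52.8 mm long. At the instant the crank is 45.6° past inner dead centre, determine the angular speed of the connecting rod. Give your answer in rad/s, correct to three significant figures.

ω = 237.1 rad/s (converted from 2264 rpm).
The rod makes angle φ with the slider axis where L sinφ = r sinθ; differentiating, L cosφ·φ̇ = r ω cosθ.
L cosφ = √(L² − r² sin²θ) = 0.051281 m.
|ω_rod| = r ω |cosθ| / √(L² − r² sin²θ) = 0.0176·237.1·0.69966/0.051281 = 56.931 rad/s.

56.9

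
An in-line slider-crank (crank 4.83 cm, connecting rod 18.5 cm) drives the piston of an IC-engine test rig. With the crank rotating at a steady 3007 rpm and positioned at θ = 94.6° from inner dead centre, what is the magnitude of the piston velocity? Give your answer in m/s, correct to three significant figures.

14.8

ω = 2π·3007/60 = 314.9 rad/s
For an in-line slider-crank, x = r cosθ + √(L² − r² sin²θ), so v = −rω sinθ·[1 + r cosθ/√(L² − r² sin²θ)].
With r = 0.0483 m, L = 0.185 m, θ = 94.6°: √(L² − r² sin²θ) = 0.17863 m.
v = −0.0483·314.9·0.99678·[1 + 0.0483·-0.08020/0.17863] = -14.832 m/s.
|v| = 14.832 m/s.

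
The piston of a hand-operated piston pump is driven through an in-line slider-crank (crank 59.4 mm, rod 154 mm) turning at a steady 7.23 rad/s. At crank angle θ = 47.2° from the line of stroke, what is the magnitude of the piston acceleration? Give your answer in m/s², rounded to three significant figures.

ω = 7.23 rad/s
x(θ) = r cosθ + √(L² − r² sin²θ); with ω constant, a = ω²·d²x/dθ².
d²x/dθ² = −r cosθ − r²(cos2θ)/√u − r⁴ sin²2θ/(4u^{3/2}),  u = L² − r² sin²θ = 0.0218165 m².
Substituting r = 0.0594 m, L = 0.154 m, θ = 47.2°: d²x/dθ² = -0.039486 m.
a = ω²·d²x/dθ² = (7.23)²·(-0.039486) = -2.0641 m/s²;  |a| = 2.0641 m/s².

2.06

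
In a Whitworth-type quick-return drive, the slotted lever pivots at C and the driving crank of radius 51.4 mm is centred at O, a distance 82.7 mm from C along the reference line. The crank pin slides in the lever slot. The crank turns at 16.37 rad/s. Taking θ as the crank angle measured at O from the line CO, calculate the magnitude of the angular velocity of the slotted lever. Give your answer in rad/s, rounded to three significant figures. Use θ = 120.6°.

ω = 16.37 rad/s
Crank pin A relative to C: A = (d + r cosθ, r sinθ); lever angle φ = atan2(r sinθ, d + r cosθ).
Differentiating tanφ: φ̇ = rω(d cosθ + r)/(d² + r² + 2dr cosθ).
d² + r² + 2dr cosθ = |CA|² = 0.0051536 m²;  d cosθ + r = +0.0093023 m.
|ω_lever| = |0.0514·16.37·+0.0093023| / 0.0051536 = 1.5188 rad/s.

1.52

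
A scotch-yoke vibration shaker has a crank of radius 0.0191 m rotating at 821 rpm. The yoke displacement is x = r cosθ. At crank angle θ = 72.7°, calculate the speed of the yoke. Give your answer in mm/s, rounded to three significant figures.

ω = 85.97 rad/s (from 821 rpm).
x = r cosθ ⇒ ẋ = −rω sinθ.
|v| = rω|sinθ| = 0.0191·85.97·|sin 72.7°| = 1.5678 m/s = 1567.8 mm/s.

1570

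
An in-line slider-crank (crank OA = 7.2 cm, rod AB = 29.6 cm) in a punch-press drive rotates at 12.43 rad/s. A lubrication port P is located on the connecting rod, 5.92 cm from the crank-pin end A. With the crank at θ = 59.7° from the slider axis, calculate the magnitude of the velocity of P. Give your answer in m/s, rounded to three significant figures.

ω = 12.43 rad/s.  Crank-pin speed |V_A| = rω = 0.89496 m/s, perpendicular to OA.
Rod angle: sinφ = −(r/L) sinθ ⇒ φ = -12.123°; ω_rod = −rω cosθ/√(L²−r²sin²θ) = -1.5602 rad/s.
V_P = V_A + ω_rod × AP, with AP = 0.0592 m along the rod.
Components: V_Px = −rω sinθ − a·ω_rod·sinφ = -0.7921 m/s;  V_Py = rω cosθ + a·ω_rod·cosφ = +0.36123 m/s.
|V_P| = √(V_Px² + V_Py²) = 0.87058 m/s.

0.871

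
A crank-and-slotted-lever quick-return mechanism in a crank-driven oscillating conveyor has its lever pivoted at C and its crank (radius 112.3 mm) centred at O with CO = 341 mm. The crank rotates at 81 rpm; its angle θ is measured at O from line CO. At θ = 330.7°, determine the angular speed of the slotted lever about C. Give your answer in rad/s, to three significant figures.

ω = 8.482 rad/s (from 81 rpm).
Crank pin A relative to C: A = (d + r cosθ, r sinθ); lever angle φ = atan2(r sinθ, d + r cosθ).
Differentiating tanφ: φ̇ = rω(d cosθ + r)/(d² + r² + 2dr cosθ).
d² + r² + 2dr cosθ = |CA|² = 0.195683 m²;  d cosθ + r = +0.40968 m.
|ω_lever| = |0.1123·8.482·+0.40968| / 0.195683 = 1.9943 rad/s.

1.99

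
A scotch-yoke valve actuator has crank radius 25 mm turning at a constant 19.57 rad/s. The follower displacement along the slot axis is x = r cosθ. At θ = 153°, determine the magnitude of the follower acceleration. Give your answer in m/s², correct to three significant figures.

ω = 19.57 rad/s
x = r cosθ ⇒ ẍ = −rω² cosθ (ω constant).
|a| = rω²|cosθ| = 0.025·(19.57)²·|cos 153°| = 8.5311 m/s².

8.53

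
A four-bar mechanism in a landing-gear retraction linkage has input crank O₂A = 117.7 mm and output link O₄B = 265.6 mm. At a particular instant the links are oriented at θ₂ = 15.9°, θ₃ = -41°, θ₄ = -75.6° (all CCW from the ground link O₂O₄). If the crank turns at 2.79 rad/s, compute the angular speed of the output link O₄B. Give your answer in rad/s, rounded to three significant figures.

1.82

ω₂ = 2.79 rad/s
Differentiating the loop-closure r₂e^{iθ₂}+r₃e^{iθ₃}=r₁+r₄e^{iθ₄} gives r₂ω₂e^{iθ₂}+r₃ω₃e^{iθ₃}=r₄ω₄e^{iθ₄}.
Eliminating the other unknown: ω₄ = r₂ω₂ sin(θ₂−θ₃) / [r₄ sin(θ₄−θ₃)].
Numerator sine = +0.83772; denominator sine = -0.56784.
Result = 0.1177·2.79·(+0.83772) / (0.2656·(-0.56784)) = -1.824 rad/s; magnitude 1.824 rad/s.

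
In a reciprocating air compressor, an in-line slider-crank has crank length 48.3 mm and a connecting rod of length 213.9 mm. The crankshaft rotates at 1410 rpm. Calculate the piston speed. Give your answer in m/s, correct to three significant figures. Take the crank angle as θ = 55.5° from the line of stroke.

ω = 2π·1410/60 = 147.7 rad/s
For an in-line slider-crank, x = r cosθ + √(L² − r² sin²θ), so v = −rω sinθ·[1 + r cosθ/√(L² − r² sin²θ)].
With r = 0.0483 m, L = 0.2139 m, θ = 55.5°: √(L² − r² sin²θ) = 0.21016 m.
v = −0.0483·147.7·0.82413·[1 + 0.0483·0.56641/0.21016] = -6.6425 m/s.
|v| = 6.6425 m/s.

6.64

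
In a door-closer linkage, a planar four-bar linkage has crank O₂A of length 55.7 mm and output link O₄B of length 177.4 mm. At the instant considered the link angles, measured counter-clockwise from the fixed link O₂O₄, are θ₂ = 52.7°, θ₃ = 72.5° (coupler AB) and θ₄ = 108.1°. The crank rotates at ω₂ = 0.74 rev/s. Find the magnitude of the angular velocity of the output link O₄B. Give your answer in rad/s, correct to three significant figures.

0.849

ω₂ = 4.65 rad/s (from 0.74 rev/s).
Differentiating the loop-closure r₂e^{iθ₂}+r₃e^{iθ₃}=r₁+r₄e^{iθ₄} gives r₂ω₂e^{iθ₂}+r₃ω₃e^{iθ₃}=r₄ω₄e^{iθ₄}.
Eliminating the other unknown: ω₄ = r₂ω₂ sin(θ₂−θ₃) / [r₄ sin(θ₄−θ₃)].
Numerator sine = -0.33874; denominator sine = +0.58212.
Result = 0.0557·4.65·(-0.33874) / (0.1774·(+0.58212)) = -0.8495 rad/s; magnitude 0.8495 rad/s.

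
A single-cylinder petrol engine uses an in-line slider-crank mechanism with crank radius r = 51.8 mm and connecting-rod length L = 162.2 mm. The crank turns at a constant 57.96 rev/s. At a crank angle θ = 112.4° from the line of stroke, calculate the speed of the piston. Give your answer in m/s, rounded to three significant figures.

15.2

ω = 2π·58 = 364.2 rad/s
For an in-line slider-crank, x = r cosθ + √(L² − r² sin²θ), so v = −rω sinθ·[1 + r cosθ/√(L² − r² sin²θ)].
With r = 0.0518 m, L = 0.1622 m, θ = 112.4°: √(L² − r² sin²θ) = 0.15497 m.
v = −0.0518·364.2·0.92455·[1 + 0.0518·-0.38107/0.15497] = -15.219 m/s.
|v| = 15.219 m/s.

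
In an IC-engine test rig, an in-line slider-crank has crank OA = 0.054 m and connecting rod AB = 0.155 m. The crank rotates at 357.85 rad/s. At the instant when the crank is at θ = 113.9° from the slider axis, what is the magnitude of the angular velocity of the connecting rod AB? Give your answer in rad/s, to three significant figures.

ω = 357.9 rad/s
The rod makes angle φ with the slider axis where L sinφ = r sinθ; differentiating, L cosφ·φ̇ = r ω cosθ.
L cosφ = √(L² − r² sin²θ) = 0.14693 m.
|ω_rod| = r ω |cosθ| / √(L² − r² sin²θ) = 0.054·357.9·0.40514/0.14693 = 53.284 rad/s.

53.3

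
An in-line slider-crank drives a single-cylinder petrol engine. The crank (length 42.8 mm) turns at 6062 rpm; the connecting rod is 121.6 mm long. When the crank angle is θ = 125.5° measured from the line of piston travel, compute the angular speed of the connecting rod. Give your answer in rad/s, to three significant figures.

135

ω = 634.8 rad/s (converted from 6062 rpm).
The rod makes angle φ with the slider axis where L sinφ = r sinθ; differentiating, L cosφ·φ̇ = r ω cosθ.
L cosφ = √(L² − r² sin²θ) = 0.1165 m.
|ω_rod| = r ω |cosθ| / √(L² − r² sin²θ) = 0.0428·634.8·0.58070/0.1165 = 135.43 rad/s.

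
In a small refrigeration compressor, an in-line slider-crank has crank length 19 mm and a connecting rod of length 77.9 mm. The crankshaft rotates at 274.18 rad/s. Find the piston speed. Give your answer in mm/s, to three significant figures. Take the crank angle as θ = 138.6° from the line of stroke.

2810

ω = 274.2 rad/s
For an in-line slider-crank, x = r cosθ + √(L² − r² sin²θ), so v = −rω sinθ·[1 + r cosθ/√(L² − r² sin²θ)].
With r = 0.019 m, L = 0.0779 m, θ = 138.6°: √(L² − r² sin²θ) = 0.07688 m.
v = −0.019·274.2·0.66131·[1 + 0.019·-0.75011/0.07688] = -2.8064 m/s.
|v| = 2.8064 m/s = 2806.4 mm/s.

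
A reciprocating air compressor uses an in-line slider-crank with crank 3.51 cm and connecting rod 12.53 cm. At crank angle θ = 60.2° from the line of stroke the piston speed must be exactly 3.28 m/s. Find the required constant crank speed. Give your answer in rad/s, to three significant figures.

94.2

For an in-line slider-crank, |v_piston| = rω|sinθ|·[1 + r cosθ/√(L² − r² sin²θ)].
With r = 0.0351 m, L = 0.1253 m, θ = 60.2°: the bracketed kinematic factor |dx/dθ| = 0.03483 m.
ω = v/|dx/dθ| = 3.28/0.03483 = 94.172 rad/s.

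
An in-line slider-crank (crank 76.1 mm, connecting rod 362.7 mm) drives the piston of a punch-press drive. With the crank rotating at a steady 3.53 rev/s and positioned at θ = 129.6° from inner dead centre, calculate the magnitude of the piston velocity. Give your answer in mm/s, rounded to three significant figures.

ω = 2π·3.53 = 22.18 rad/s
For an in-line slider-crank, x = r cosθ + √(L² − r² sin²θ), so v = −rω sinθ·[1 + r cosθ/√(L² − r² sin²θ)].
With r = 0.0761 m, L = 0.3627 m, θ = 129.6°: √(L² − r² sin²θ) = 0.35793 m.
v = −0.0761·22.18·0.77051·[1 + 0.0761·-0.63742/0.35793] = -1.1243 m/s.
|v| = 1.1243 m/s = 1124.3 mm/s.

1120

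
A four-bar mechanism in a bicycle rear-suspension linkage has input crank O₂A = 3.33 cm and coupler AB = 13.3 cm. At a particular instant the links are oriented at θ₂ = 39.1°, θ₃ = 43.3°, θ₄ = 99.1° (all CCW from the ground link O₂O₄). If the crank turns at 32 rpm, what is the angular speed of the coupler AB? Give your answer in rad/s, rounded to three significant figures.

ω₂ = 3.351 rad/s (from 32 rpm).
Differentiating the loop-closure r₂e^{iθ₂}+r₃e^{iθ₃}=r₁+r₄e^{iθ₄} gives r₂ω₂e^{iθ₂}+r₃ω₃e^{iθ₃}=r₄ω₄e^{iθ₄}.
Eliminating the other unknown: ω₃ = r₂ω₂ sin(θ₄−θ₂) / [r₃ sin(θ₃−θ₄)].
Numerator sine = +0.86603; denominator sine = -0.82708.
Result = 0.0333·3.351·(+0.86603) / (0.133·(-0.82708)) = -0.87852 rad/s; magnitude 0.87852 rad/s.

0.879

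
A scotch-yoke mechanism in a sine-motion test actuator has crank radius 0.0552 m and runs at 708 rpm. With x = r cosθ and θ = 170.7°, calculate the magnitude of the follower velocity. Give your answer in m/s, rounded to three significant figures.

ω = 74.14 rad/s (from 708 rpm).
x = r cosθ ⇒ ẋ = −rω sinθ.
|v| = rω|sinθ| = 0.0552·74.14·|sin 170.7°| = 0.66138 m/s.

0.661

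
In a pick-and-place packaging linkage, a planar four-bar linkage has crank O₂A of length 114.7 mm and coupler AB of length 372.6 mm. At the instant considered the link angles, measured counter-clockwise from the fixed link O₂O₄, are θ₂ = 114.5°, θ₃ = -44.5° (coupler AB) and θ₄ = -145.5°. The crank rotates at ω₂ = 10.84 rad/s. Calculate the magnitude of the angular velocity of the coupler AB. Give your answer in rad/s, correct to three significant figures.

ω₂ = 10.84 rad/s
Differentiating the loop-closure r₂e^{iθ₂}+r₃e^{iθ₃}=r₁+r₄e^{iθ₄} gives r₂ω₂e^{iθ₂}+r₃ω₃e^{iθ₃}=r₄ω₄e^{iθ₄}.
Eliminating the other unknown: ω₃ = r₂ω₂ sin(θ₄−θ₂) / [r₃ sin(θ₃−θ₄)].
Numerator sine = +0.98481; denominator sine = +0.98163.
Result = 0.1147·10.84·(+0.98481) / (0.3726·(+0.98163)) = +3.3478 rad/s; magnitude 3.3478 rad/s.

3.35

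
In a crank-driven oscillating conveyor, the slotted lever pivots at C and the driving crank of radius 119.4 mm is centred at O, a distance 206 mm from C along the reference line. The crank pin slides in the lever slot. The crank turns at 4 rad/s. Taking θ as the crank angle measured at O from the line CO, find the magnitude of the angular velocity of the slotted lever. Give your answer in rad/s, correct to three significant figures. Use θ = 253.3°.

0.676

ω = 4 rad/s
Crank pin A relative to C: A = (d + r cosθ, r sinθ); lever angle φ = atan2(r sinθ, d + r cosθ).
Differentiating tanφ: φ̇ = rω(d cosθ + r)/(d² + r² + 2dr cosθ).
d² + r² + 2dr cosθ = |CA|² = 0.0425563 m²;  d cosθ + r = +0.060204 m.
|ω_lever| = |0.1194·4·+0.060204| / 0.0425563 = 0.67565 rad/s.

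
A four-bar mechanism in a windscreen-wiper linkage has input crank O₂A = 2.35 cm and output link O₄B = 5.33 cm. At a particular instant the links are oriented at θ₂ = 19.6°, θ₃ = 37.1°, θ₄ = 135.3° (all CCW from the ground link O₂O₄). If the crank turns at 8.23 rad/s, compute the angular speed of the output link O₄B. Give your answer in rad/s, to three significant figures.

ω₂ = 8.23 rad/s
Differentiating the loop-closure r₂e^{iθ₂}+r₃e^{iθ₃}=r₁+r₄e^{iθ₄} gives r₂ω₂e^{iθ₂}+r₃ω₃e^{iθ₃}=r₄ω₄e^{iθ₄}.
Eliminating the other unknown: ω₄ = r₂ω₂ sin(θ₂−θ₃) / [r₄ sin(θ₄−θ₃)].
Numerator sine = -0.30071; denominator sine = +0.98978.
Result = 0.0235·8.23·(-0.30071) / (0.0533·(+0.98978)) = -1.1024 rad/s; magnitude 1.1024 rad/s.

1.10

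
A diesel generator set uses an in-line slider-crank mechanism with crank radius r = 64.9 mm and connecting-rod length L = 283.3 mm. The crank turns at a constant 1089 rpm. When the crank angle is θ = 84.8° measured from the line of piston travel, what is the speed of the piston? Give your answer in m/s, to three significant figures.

ω = 2π·1089/60 = 114 rad/s
For an in-line slider-crank, x = r cosθ + √(L² − r² sin²θ), so v = −rω sinθ·[1 + r cosθ/√(L² − r² sin²θ)].
With r = 0.0649 m, L = 0.2833 m, θ = 84.8°: √(L² − r² sin²θ) = 0.27583 m.
v = −0.0649·114·0.99588·[1 + 0.0649·0.09063/0.27583] = -7.5279 m/s.
|v| = 7.5279 m/s.

7.53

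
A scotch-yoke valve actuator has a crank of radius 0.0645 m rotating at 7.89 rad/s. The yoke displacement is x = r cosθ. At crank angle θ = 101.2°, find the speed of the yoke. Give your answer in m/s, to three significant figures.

0.499

ω = 7.89 rad/s
x = r cosθ ⇒ ẋ = −rω sinθ.
|v| = rω|sinθ| = 0.0645·7.89·|sin 101.2°| = 0.49921 m/s.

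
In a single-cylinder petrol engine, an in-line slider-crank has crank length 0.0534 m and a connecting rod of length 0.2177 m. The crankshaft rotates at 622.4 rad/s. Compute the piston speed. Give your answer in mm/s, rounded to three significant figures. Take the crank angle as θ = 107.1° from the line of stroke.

ω = 622.4 rad/s
For an in-line slider-crank, x = r cosθ + √(L² − r² sin²θ), so v = −rω sinθ·[1 + r cosθ/√(L² − r² sin²θ)].
With r = 0.0534 m, L = 0.2177 m, θ = 107.1°: √(L² − r² sin²θ) = 0.21163 m.
v = −0.0534·622.4·0.95579·[1 + 0.0534·-0.29404/0.21163] = -29.41 m/s.
|v| = 29.41 m/s = 29410 mm/s.

29400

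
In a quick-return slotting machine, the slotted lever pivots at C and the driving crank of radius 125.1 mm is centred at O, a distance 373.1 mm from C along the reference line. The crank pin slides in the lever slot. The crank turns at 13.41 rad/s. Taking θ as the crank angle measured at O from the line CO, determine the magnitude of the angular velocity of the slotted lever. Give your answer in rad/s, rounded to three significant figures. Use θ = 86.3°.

ω = 13.41 rad/s
Crank pin A relative to C: A = (d + r cosθ, r sinθ); lever angle φ = atan2(r sinθ, d + r cosθ).
Differentiating tanφ: φ̇ = rω(d cosθ + r)/(d² + r² + 2dr cosθ).
d² + r² + 2dr cosθ = |CA|² = 0.160878 m²;  d cosθ + r = +0.14918 m.
|ω_lever| = |0.1251·13.41·+0.14918| / 0.160878 = 1.5556 rad/s.

1.56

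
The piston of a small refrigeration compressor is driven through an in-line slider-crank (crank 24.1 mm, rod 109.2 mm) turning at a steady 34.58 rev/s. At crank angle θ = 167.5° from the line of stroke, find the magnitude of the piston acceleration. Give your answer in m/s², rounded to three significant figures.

882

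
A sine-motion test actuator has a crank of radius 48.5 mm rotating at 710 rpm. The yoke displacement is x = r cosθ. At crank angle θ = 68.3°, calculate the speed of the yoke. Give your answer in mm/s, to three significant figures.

ω = 74.35 rad/s (from 710 rpm).
x = r cosθ ⇒ ẋ = −rω sinθ.
|v| = rω|sinθ| = 0.0485·74.35·|sin 68.3°| = 3.3505 m/s = 3350.5 mm/s.

3350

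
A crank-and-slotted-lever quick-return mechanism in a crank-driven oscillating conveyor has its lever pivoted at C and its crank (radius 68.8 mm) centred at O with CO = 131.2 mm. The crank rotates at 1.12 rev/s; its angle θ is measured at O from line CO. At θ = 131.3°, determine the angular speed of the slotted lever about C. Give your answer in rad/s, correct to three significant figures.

0.859

ω = 7.037 rad/s (from 1.12 rev/s).
Crank pin A relative to C: A = (d + r cosθ, r sinθ); lever angle φ = atan2(r sinθ, d + r cosθ).
Differentiating tanφ: φ̇ = rω(d cosθ + r)/(d² + r² + 2dr cosθ).
d² + r² + 2dr cosθ = |CA|² = 0.0100318 m²;  d cosθ + r = -0.017792 m.
|ω_lever| = |0.0688·7.037·-0.017792| / 0.0100318 = 0.85869 rad/s.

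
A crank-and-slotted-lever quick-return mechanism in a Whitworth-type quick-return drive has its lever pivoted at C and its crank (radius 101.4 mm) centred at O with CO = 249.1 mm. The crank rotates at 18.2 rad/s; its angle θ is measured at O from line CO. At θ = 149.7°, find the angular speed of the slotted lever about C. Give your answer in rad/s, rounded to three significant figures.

7.31

ω = 18.2 rad/s
Crank pin A relative to C: A = (d + r cosθ, r sinθ); lever angle φ = atan2(r sinθ, d + r cosθ).
Differentiating tanφ: φ̇ = rω(d cosθ + r)/(d² + r² + 2dr cosθ).
d² + r² + 2dr cosθ = |CA|² = 0.0287162 m²;  d cosθ + r = -0.11367 m.
|ω_lever| = |0.1014·18.2·-0.11367| / 0.0287162 = 7.3053 rad/s.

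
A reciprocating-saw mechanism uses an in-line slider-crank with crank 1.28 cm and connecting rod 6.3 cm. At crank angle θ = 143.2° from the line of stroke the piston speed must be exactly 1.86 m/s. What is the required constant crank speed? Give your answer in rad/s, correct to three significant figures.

290

For an in-line slider-crank, |v_piston| = rω|sinθ|·[1 + r cosθ/√(L² − r² sin²θ)].
With r = 0.0128 m, L = 0.063 m, θ = 143.2°: the bracketed kinematic factor |dx/dθ| = 0.0064107 m.
ω = v/|dx/dθ| = 1.86/0.0064107 = 290.14 rad/s.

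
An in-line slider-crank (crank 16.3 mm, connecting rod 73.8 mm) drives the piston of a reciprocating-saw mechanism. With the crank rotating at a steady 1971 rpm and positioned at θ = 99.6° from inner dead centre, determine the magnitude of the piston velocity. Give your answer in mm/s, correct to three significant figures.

3190

ω = 2π·1971/60 = 206.4 rad/s
For an in-line slider-crank, x = r cosθ + √(L² − r² sin²θ), so v = −rω sinθ·[1 + r cosθ/√(L² − r² sin²θ)].
With r = 0.0163 m, L = 0.0738 m, θ = 99.6°: √(L² − r² sin²θ) = 0.072029 m.
v = −0.0163·206.4·0.98600·[1 + 0.0163·-0.16677/0.072029] = -3.1921 m/s.
|v| = 3.1921 m/s = 3192.1 mm/s.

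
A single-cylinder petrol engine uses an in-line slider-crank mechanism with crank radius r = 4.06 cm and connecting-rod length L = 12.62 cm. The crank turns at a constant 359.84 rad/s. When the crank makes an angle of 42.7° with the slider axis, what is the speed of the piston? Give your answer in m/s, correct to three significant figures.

12.3

ω = 359.8 rad/s
For an in-line slider-crank, x = r cosθ + √(L² − r² sin²θ), so v = −rω sinθ·[1 + r cosθ/√(L² − r² sin²θ)].
With r = 0.0406 m, L = 0.1262 m, θ = 42.7°: √(L² − r² sin²θ) = 0.12316 m.
v = −0.0406·359.8·0.67816·[1 + 0.0406·0.73491/0.12316] = -12.308 m/s.
|v| = 12.308 m/s.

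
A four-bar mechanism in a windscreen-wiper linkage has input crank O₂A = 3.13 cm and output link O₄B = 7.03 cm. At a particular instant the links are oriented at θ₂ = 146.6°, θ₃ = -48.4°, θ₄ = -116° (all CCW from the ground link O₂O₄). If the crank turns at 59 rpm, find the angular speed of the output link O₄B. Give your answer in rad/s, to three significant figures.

ω₂ = 6.178 rad/s (from 59 rpm).
Differentiating the loop-closure r₂e^{iθ₂}+r₃e^{iθ₃}=r₁+r₄e^{iθ₄} gives r₂ω₂e^{iθ₂}+r₃ω₃e^{iθ₃}=r₄ω₄e^{iθ₄}.
Eliminating the other unknown: ω₄ = r₂ω₂ sin(θ₂−θ₃) / [r₄ sin(θ₄−θ₃)].
Numerator sine = -0.25882; denominator sine = -0.92455.
Result = 0.0313·6.178·(-0.25882) / (0.0703·(-0.92455)) = +0.77008 rad/s; magnitude 0.77008 rad/s.

0.770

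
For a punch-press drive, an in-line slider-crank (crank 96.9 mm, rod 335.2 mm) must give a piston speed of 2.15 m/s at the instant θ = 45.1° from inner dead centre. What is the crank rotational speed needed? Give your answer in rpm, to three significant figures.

For an in-line slider-crank, |v_piston| = rω|sinθ|·[1 + r cosθ/√(L² − r² sin²θ)].
With r = 0.0969 m, L = 0.3352 m, θ = 45.1°: the bracketed kinematic factor |dx/dθ| = 0.082947 m.
ω = v/|dx/dθ| = 2.15/0.082947 = 25.92 rad/s.
N = 60ω/(2π) = 247.52 rpm.

248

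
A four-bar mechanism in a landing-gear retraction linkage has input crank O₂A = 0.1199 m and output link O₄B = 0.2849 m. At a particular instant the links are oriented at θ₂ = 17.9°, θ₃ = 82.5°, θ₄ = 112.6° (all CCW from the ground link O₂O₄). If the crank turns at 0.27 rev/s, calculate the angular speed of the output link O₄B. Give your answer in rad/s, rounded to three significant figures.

1.29

ω₂ = 1.696 rad/s (from 0.27 rev/s).
Differentiating the loop-closure r₂e^{iθ₂}+r₃e^{iθ₃}=r₁+r₄e^{iθ₄} gives r₂ω₂e^{iθ₂}+r₃ω₃e^{iθ₃}=r₄ω₄e^{iθ₄}.
Eliminating the other unknown: ω₄ = r₂ω₂ sin(θ₂−θ₃) / [r₄ sin(θ₄−θ₃)].
Numerator sine = -0.90334; denominator sine = +0.50151.
Result = 0.1199·1.696·(-0.90334) / (0.2849·(+0.50151)) = -1.286 rad/s; magnitude 1.286 rad/s.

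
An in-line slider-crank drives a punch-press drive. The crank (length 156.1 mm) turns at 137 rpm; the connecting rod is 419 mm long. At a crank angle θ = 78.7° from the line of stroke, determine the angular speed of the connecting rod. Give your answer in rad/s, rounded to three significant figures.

1.13

ω = 14.35 rad/s (converted from 137 rpm).
The rod makes angle φ with the slider axis where L sinφ = r sinθ; differentiating, L cosφ·φ̇ = r ω cosθ.
L cosφ = √(L² − r² sin²θ) = 0.39004 m.
|ω_rod| = r ω |cosθ| / √(L² − r² sin²θ) = 0.1561·14.35·0.19595/0.39004 = 1.1251 rad/s.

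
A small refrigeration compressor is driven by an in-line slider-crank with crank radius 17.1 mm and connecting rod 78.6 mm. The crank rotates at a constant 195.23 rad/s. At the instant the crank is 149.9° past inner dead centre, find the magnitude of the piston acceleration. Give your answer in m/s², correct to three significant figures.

ω = 195.2 rad/s
x(θ) = r cosθ + √(L² − r² sin²θ); with ω constant, a = ω²·d²x/dθ².
d²x/dθ² = −r cosθ − r²(cos2θ)/√u − r⁴ sin²2θ/(4u^{3/2}),  u = L² − r² sin²θ = 0.00610442 m².
Substituting r = 0.0171 m, L = 0.0786 m, θ = 149.9°: d²x/dθ² = +0.0129 m.
a = ω²·d²x/dθ² = (195.2)²·(+0.0129) = +491.69 m/s²;  |a| = 491.69 m/s².

492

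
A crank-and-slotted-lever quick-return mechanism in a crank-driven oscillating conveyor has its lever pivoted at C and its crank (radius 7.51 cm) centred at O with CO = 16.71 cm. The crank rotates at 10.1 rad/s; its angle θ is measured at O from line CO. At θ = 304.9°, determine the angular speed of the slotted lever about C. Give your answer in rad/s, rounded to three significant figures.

ω = 10.1 rad/s
Crank pin A relative to C: A = (d + r cosθ, r sinθ); lever angle φ = atan2(r sinθ, d + r cosθ).
Differentiating tanφ: φ̇ = rω(d cosθ + r)/(d² + r² + 2dr cosθ).
d² + r² + 2dr cosθ = |CA|² = 0.0479224 m²;  d cosθ + r = +0.17071 m.
|ω_lever| = |0.0751·10.1·+0.17071| / 0.0479224 = 2.7019 rad/s.

2.70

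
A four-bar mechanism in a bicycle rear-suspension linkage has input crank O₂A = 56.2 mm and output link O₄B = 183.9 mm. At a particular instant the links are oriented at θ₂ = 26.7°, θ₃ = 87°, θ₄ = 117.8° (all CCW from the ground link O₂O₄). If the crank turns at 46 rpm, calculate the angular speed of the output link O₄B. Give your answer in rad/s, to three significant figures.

2.50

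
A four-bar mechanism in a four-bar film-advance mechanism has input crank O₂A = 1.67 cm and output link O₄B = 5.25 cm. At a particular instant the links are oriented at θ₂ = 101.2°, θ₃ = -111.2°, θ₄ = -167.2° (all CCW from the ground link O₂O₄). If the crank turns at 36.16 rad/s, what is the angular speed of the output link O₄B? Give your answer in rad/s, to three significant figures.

7.43

ω₂ = 36.16 rad/s
Differentiating the loop-closure r₂e^{iθ₂}+r₃e^{iθ₃}=r₁+r₄e^{iθ₄} gives r₂ω₂e^{iθ₂}+r₃ω₃e^{iθ₃}=r₄ω₄e^{iθ₄}.
Eliminating the other unknown: ω₄ = r₂ω₂ sin(θ₂−θ₃) / [r₄ sin(θ₄−θ₃)].
Numerator sine = -0.53583; denominator sine = -0.82904.
Result = 0.0167·36.16·(-0.53583) / (0.0525·(-0.82904)) = +7.4342 rad/s; magnitude 7.4342 rad/s.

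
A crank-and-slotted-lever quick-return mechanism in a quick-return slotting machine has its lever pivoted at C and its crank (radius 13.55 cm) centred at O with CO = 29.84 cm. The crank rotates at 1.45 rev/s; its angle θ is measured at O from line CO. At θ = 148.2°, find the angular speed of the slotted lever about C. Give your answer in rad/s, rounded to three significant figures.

ω = 9.111 rad/s (from 1.45 rev/s).
Crank pin A relative to C: A = (d + r cosθ, r sinθ); lever angle φ = atan2(r sinθ, d + r cosθ).
Differentiating tanφ: φ̇ = rω(d cosθ + r)/(d² + r² + 2dr cosθ).
d² + r² + 2dr cosθ = |CA|² = 0.038675 m²;  d cosθ + r = -0.11811 m.
|ω_lever| = |0.1355·9.111·-0.11811| / 0.038675 = 3.7699 rad/s.

3.77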